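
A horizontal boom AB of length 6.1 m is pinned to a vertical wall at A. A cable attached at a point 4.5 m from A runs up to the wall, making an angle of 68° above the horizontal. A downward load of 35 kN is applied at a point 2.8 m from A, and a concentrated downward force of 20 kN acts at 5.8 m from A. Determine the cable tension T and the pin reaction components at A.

T = 51.29 kN, A_x = 19.21 kN, A_y = 7.444 kN

ΣM about A: T·sin68°·4.5 − 35·2.8 − 20·5.8 = 0 → T = 214/(4.5·0.927184) = 51.2903 ≈ 51.29 kN.
ΣF_x = 0: A_x − T·cos68° = 0 → A_x = 51.2903 × 0.374607 = 19.21 kN.
ΣF_y = 0: A_y + T·sin68° − 35 − 20 = 0 → A_y = 55 − 51.2903 × 0.927184 = 7.444 kN.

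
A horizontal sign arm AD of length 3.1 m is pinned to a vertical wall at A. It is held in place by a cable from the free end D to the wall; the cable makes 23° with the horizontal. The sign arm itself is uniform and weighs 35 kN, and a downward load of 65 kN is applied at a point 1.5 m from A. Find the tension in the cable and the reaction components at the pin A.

ΣM about A: T·sin23°·3.1 − 35·1.55 − 65·1.5 = 0 → T = 151.75/(3.1·0.390731) = 125.282 ≈ 125.3 kN.
ΣF_x = 0: A_x − T·cos23° = 0 → A_x = 125.282 × 0.920505 = 115.3 kN.
ΣF_y = 0: A_y + T·sin23° − 35 − 65 = 0 → A_y = 100 − 125.282 × 0.390731 = 51.05 kN.

T = 125.3 kN, A_x = 115.3 kN, A_y = 51.05 kN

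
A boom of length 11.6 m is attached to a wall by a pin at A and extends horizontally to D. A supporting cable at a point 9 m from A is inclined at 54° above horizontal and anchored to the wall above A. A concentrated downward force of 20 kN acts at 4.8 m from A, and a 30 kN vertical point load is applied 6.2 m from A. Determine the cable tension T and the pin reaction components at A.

ΣM about A: T·sin54°·9 − 20·4.8 − 30·6.2 = 0 → T = 282/(9·0.809017) = 38.7301 ≈ 38.73 kN.
ΣF_x = 0: A_x − T·cos54° = 0 → A_x = 38.7301 × 0.587785 = 22.76 kN.
ΣF_y = 0: A_y + T·sin54° − 20 − 30 = 0 → A_y = 50 − 38.7301 × 0.809017 = 18.67 kN.

T = 38.73 kN, A_x = 22.76 kN, A_y = 18.67 kN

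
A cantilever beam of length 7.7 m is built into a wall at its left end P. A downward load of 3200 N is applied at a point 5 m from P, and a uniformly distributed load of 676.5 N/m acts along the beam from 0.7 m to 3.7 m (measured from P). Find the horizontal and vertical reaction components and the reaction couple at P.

Resultant of the distributed load: 676.5 × 3 = 2029.5 N at 2.2 m from P.
ΣF_x = 0: P_x = 0.
ΣF_y = 0: P_y − 3200 − 676.5·3 = 0 → P_y = 5230 N.
ΣM about P: M_P − 3200·5 − (676.5·3)·2.2 = 0 → M_P = 20460 N·m.

P_x = 0, P_y = 5230 N, M_P = 20460 N·m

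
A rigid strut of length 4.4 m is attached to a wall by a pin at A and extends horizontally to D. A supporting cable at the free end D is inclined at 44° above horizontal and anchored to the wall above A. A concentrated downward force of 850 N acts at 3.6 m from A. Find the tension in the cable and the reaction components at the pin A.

T = 1001 N, A_x = 720.2 N, A_y = 154.5 N

ΣM about A: T·sin44°·4.4 − 850·3.6 = 0 → T = 3060/(4.4·0.694658) = 1001.15 ≈ 1001 N.
ΣF_x = 0: A_x − T·cos44° = 0 → A_x = 1001.15 × 0.71934 = 720.2 N.
ΣF_y = 0: A_y + T·sin44° − 850 = 0 → A_y = 850 − 1001.15 × 0.694658 = 154.5 N.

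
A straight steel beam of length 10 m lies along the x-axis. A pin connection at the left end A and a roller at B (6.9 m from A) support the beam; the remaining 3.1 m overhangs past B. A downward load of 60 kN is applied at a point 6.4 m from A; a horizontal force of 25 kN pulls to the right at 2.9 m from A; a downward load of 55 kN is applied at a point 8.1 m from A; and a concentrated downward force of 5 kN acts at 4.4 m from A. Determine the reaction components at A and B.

A_x = -25.00 kN, A_y = -3.406 kN, B_y = 123.4 kN

ΣM about A: B_y·6.9 − 60·6.4 − 55·8.1 − 5·4.4 = 0 → B_y = 851.5/6.9 = 123.406 ≈ 123.4 kN.
ΣF_y = 0: A_y + 123.406 − 60 − 55 − 5 = 0 → A_y = -3.406 kN.
ΣF_x = 0: A_x + 25 = 0 → A_x = -25.00 kN.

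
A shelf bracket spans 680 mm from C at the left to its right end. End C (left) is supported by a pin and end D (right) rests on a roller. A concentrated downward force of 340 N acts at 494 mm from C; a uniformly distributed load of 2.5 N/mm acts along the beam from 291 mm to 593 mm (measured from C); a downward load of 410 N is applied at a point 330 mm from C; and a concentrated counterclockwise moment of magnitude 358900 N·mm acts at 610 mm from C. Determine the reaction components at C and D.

Resultant of the distributed load: 2.5 × 302 = 755 N at 442 mm from C.
ΣM about C: D_y·680 − 340·494 − (2.5·302)·442 − 410·330 + 358900 = 0 → D_y = 278070/680 = 408.926 ≈ 408.9 N.
ΣF_y = 0: C_y + 408.926 − 340 − 2.5·302 − 410 = 0 → C_y = 1096 N.
ΣF_x = 0: no horizontal applied forces, so C_x = 0.

C_x = 0, C_y = 1096 N, D_y = 408.9 N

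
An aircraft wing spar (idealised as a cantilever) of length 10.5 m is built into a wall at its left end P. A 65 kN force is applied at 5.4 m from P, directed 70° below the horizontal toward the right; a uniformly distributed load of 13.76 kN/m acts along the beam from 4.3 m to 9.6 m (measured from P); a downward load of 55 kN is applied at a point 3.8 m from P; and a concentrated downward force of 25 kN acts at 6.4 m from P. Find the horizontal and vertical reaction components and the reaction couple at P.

P_x = -22.23 kN, P_y = 214.0 kN, M_P = 1206 kN·m

Resultant of the distributed load: 13.76 × 5.3 = 72.928 kN at 6.95 m from P.
ΣF_x = 0: P_x + 65·cos70° = 0 → P_x = -22.23 kN.
ΣF_y = 0: P_y − 65·sin70° − 13.76·5.3 − 55 − 25 = 0 → P_y = 214.0 kN.
ΣM about P: M_P − 65·sin70°·5.4 − (13.76·5.3)·6.95 − 55·3.8 − 25·6.4 = 0 → M_P = 1206 kN·m.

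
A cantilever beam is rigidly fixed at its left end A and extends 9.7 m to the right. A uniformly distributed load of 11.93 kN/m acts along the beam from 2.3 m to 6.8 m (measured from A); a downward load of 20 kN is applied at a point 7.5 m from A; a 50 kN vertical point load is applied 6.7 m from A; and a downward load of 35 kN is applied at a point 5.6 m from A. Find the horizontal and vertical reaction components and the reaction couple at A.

A_x = 0, A_y = 158.7 kN, M_A = 925.3 kN·m

Resultant of the distributed load: 11.93 × 4.5 = 53.685 kN at 4.55 m from A.
ΣF_x = 0: A_x = 0.
ΣF_y = 0: A_y − 11.93·4.5 − 20 − 50 − 35 = 0 → A_y = 158.7 kN.
ΣM about A: M_A − (11.93·4.5)·4.55 − 20·7.5 − 50·6.7 − 35·5.6 = 0 → M_A = 925.3 kN·m.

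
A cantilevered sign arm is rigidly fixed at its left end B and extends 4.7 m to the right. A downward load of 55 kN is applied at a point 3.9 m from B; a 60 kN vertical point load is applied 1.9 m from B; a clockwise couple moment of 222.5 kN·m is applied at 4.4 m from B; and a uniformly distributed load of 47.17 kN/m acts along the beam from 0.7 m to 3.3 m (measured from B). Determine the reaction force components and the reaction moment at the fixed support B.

B_x = 0, B_y = 237.6 kN, M_B = 796.3 kN·m

Resultant of the distributed load: 47.17 × 2.6 = 122.642 kN at 2 m from B.
ΣF_x = 0: B_x = 0.
ΣF_y = 0: B_y − 55 − 60 − 47.17·2.6 = 0 → B_y = 237.6 kN.
ΣM about B: M_B − 55·3.9 − 60·1.9 − 222.5 − (47.17·2.6)·2 = 0 → M_B = 796.3 kN·m.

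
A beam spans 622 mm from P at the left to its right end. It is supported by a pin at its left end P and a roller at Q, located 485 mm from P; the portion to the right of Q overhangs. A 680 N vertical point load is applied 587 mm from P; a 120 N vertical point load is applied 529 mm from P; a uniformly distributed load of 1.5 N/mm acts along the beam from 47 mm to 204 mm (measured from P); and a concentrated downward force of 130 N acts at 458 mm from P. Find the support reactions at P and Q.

Resultant of the distributed load: 1.5 × 157 = 235.5 N at 125.5 mm from P.
Moments about P: Q_y·485 − 680·587 − 120·529 − (1.5·157)·125.5 − 130·458 = 0 → Q_y = 551735.25/485 = 1137.6 ≈ 1138 N.
ΣF_y = 0: P_y + 1137.6 − 680 − 120 − 1.5·157 − 130 = 0 → P_y = 27.90 N.
ΣF_x = 0: no horizontal applied forces, so P_x = 0.

P_x = 0, P_y = 27.90 N, Q_y = 1138 N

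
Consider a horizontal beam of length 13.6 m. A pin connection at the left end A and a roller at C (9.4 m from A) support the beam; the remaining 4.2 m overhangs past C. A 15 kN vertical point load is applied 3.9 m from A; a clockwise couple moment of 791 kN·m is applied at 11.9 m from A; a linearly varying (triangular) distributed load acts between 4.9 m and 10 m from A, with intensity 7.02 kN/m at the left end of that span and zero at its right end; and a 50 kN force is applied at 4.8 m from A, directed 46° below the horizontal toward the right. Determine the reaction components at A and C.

Resultant of the triangular load: ½ × 7.02 × 5.1 = 17.901 kN, acting at 6.6 m from A (one-third of the span from the peak).
ΣM about A: C_y·9.4 − 15·3.9 − 791 − (½·7.02·5.1)·6.6 − 50·sin46°·4.8 = 0 → C_y = 1140.29/9.4 = 121.307 ≈ 121.3 kN.
ΣF_y = 0: A_y + 121.307 − 15 − ½·7.02·5.1 − 50·sin46° = 0 → A_y = -52.44 kN.
ΣF_x = 0: A_x + 50·cos46° = 0 → A_x = -34.73 kN.

A_x = -34.73 kN, A_y = -52.44 kN, C_y = 121.3 kN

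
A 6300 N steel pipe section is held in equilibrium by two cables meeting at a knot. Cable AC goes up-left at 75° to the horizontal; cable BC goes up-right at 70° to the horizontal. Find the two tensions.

ΣF_x = 0: −T_AC·cos75° + T_BC·cos70° = 0 → T_BC = 0.756736·T_AC.
ΣF_y = 0: T_AC·sin75° + T_BC·sin70° = 6300.
Substitute: T_AC·(0.965926 + 0.756736·0.939693) = 6300 → T_AC = 3756.65 ≈ 3757 N.
Then T_BC = 0.756736 × 3756.65 = 2843 N.

T_AC = 3757 N, T_BC = 2843 N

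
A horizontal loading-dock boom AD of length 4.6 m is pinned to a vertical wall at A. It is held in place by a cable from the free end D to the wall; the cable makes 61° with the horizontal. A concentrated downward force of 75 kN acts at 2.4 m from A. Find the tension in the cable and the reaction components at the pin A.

T = 44.74 kN, A_x = 21.69 kN, A_y = 35.87 kN

ΣM about A: T·sin61°·4.6 − 75·2.4 = 0 → T = 180/(4.6·0.87462) = 44.7399 ≈ 44.74 kN.
ΣF_x = 0: A_x − T·cos61° = 0 → A_x = 44.7399 × 0.48481 = 21.69 kN.
ΣF_y = 0: A_y + T·sin61° − 75 = 0 → A_y = 75 − 44.7399 × 0.87462 = 35.87 kN.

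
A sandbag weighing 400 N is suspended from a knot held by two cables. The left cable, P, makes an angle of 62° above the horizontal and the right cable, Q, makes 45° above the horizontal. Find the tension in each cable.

ΣF_x = 0: −T_P·cos62° + T_Q·cos45° = 0 → T_Q = 0.663933·T_P.
ΣF_y = 0: T_P·sin62° + T_Q·sin45° = 400.
Substitute: T_P·(0.882948 + 0.663933·0.707107) = 400 → T_P = 295.766 ≈ 295.8 N.
Then T_Q = 0.663933 × 295.766 = 196.4 N.

T_P = 295.8 N, T_Q = 196.4 N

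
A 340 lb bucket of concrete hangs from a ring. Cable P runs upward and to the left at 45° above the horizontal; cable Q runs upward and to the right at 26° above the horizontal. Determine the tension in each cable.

T_P = 323.2 lb, T_Q = 254.3 lb

ΣF_x = 0: −T_P·cos45° + T_Q·cos26° = 0 → T_Q = 0.786728·T_P.
ΣF_y = 0: T_P·sin45° + T_Q·sin26° = 340.
Substitute: T_P·(0.707107 + 0.786728·0.438371) = 340 → T_P = 323.198 ≈ 323.2 lb.
Then T_Q = 0.786728 × 323.198 = 254.3 lb.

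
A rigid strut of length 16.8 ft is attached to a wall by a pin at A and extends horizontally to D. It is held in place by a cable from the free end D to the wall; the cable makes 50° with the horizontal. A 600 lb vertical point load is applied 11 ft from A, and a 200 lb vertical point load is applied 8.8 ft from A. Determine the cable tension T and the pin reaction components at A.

T = 649.6 lb, A_x = 417.6 lb, A_y = 302.4 lb

ΣM about A: T·sin50°·16.8 − 600·11 − 200·8.8 = 0 → T = 8360/(16.8·0.766044) = 649.596 ≈ 649.6 lb.
ΣF_x = 0: A_x − T·cos50° = 0 → A_x = 649.596 × 0.642788 = 417.6 lb.
ΣF_y = 0: A_y + T·sin50° − 600 − 200 = 0 → A_y = 800 − 649.596 × 0.766044 = 302.4 lb.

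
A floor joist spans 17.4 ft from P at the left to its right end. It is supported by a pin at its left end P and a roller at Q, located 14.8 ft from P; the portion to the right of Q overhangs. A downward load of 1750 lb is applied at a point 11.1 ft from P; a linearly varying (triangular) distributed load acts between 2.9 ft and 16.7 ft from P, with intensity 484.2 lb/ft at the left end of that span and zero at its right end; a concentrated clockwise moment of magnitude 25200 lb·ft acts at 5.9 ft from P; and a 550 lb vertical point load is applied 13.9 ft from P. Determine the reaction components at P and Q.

P_x = 0, P_y = 416.2 lb, Q_y = 5225 lb

Resultant of the triangular load: ½ × 484.2 × 13.8 = 3340.98 lb, acting at 7.5 ft from P (one-third of the span from the peak).
ΣM about P: Q_y·14.8 − 1750·11.1 − (½·484.2·13.8)·7.5 − 25200 − 550·13.9 = 0 → Q_y = 77327.35/14.8 = 5224.82 ≈ 5225 lb.
ΣF_y = 0: P_y + 5224.82 − 1750 − ½·484.2·13.8 − 550 = 0 → P_y = 416.2 lb.
ΣF_x = 0: no horizontal applied forces, so P_x = 0.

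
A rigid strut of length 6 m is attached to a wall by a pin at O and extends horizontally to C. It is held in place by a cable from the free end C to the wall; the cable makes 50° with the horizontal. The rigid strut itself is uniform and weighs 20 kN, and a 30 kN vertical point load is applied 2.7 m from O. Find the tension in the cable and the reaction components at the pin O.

T = 30.68 kN, O_x = 19.72 kN, O_y = 26.50 kN

ΣM about O: T·sin50°·6 − 20·3 − 30·2.7 = 0 → T = 141/(6·0.766044) = 30.6771 ≈ 30.68 kN.
ΣF_x = 0: O_x − T·cos50° = 0 → O_x = 30.6771 × 0.642788 = 19.72 kN.
ΣF_y = 0: O_y + T·sin50° − 20 − 30 = 0 → O_y = 50 − 30.6771 × 0.766044 = 26.50 kN.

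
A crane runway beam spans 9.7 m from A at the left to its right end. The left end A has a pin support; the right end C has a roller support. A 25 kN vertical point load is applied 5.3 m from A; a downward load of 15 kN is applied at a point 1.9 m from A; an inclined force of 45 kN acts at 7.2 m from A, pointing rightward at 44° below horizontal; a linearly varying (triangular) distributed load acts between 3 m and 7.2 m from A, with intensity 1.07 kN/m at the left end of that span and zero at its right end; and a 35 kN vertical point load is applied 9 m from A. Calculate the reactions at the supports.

Resultant of the triangular load: ½ × 1.07 × 4.2 = 2.247 kN, acting at 4.4 m from A (one-third of the span from the peak).
Moments about A: C_y·9.7 − 25·5.3 − 15·1.9 − 45·sin44°·7.2 − (½·1.07·4.2)·4.4 − 35·9 = 0 → C_y = 710.956/9.7 = 73.2944 ≈ 73.29 kN.
ΣF_y = 0: A_y + 73.2944 − 25 − 15 − 45·sin44° − ½·1.07·4.2 − 35 = 0 → A_y = 35.21 kN.
ΣF_x = 0: A_x + 45·cos44° = 0 → A_x = -32.37 kN.

A_x = -32.37 kN, A_y = 35.21 kN, C_y = 73.29 kN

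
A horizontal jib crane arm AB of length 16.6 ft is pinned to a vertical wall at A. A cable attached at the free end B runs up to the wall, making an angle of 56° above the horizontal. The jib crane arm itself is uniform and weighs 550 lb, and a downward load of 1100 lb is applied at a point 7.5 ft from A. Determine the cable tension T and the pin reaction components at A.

T = 931.2 lb, A_x = 520.7 lb, A_y = 878.0 lb

ΣM about A: T·sin56°·16.6 − 550·8.3 − 1100·7.5 = 0 → T = 12815/(16.6·0.829038) = 931.185 ≈ 931.2 lb.
ΣF_x = 0: A_x − T·cos56° = 0 → A_x = 931.185 × 0.559193 = 520.7 lb.
ΣF_y = 0: A_y + T·sin56° − 550 − 1100 = 0 → A_y = 1650 − 931.185 × 0.829038 = 878.0 lb.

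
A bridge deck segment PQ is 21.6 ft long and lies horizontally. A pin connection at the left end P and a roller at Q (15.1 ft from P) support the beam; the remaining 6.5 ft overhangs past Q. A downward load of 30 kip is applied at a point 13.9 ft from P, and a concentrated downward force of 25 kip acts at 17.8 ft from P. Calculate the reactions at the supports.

P_x = 0, P_y = -2.086 kip, Q_y = 57.09 kip

ΣM about P: Q_y·15.1 − 30·13.9 − 25·17.8 = 0 → Q_y = 862/15.1 = 57.0861 ≈ 57.09 kip.
ΣF_y = 0: P_y + 57.0861 − 30 − 25 = 0 → P_y = -2.086 kip.
ΣF_x = 0: no horizontal applied forces, so P_x = 0.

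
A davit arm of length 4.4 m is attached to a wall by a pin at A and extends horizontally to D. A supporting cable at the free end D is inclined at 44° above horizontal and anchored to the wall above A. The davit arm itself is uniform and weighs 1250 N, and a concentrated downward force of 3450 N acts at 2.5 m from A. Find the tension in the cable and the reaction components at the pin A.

T = 3722 N, A_x = 2677 N, A_y = 2115 N

ΣM about A: T·sin44°·4.4 − 1250·2.2 − 3450·2.5 = 0 → T = 11375/(4.4·0.694658) = 3721.58 ≈ 3722 N.
ΣF_x = 0: A_x − T·cos44° = 0 → A_x = 3721.58 × 0.71934 = 2677 N.
ΣF_y = 0: A_y + T·sin44° − 1250 − 3450 = 0 → A_y = 4700 − 3721.58 × 0.694658 = 2115 N.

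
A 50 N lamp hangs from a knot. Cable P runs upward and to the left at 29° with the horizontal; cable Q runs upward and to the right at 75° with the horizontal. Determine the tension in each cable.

T_P = 13.34 N, T_Q = 45.07 N

ΣF_x = 0: −T_P·cos29° + T_Q·cos75° = 0 → T_Q = 3.37927·T_P.
ΣF_y = 0: T_P·sin29° + T_Q·sin75° = 50.
Substitute: T_P·(0.48481 + 3.37927·0.965926) = 50 → T_P = 13.3371 ≈ 13.34 N.
Then T_Q = 3.37927 × 13.3371 = 45.07 N.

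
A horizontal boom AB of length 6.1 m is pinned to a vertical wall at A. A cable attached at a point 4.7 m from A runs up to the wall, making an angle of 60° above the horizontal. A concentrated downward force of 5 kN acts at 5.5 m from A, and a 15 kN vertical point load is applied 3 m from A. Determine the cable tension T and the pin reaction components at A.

ΣM about A: T·sin60°·4.7 − 5·5.5 − 15·3 = 0 → T = 72.5/(4.7·0.866025) = 17.8119 ≈ 17.81 kN.
ΣF_x = 0: A_x − T·cos60° = 0 → A_x = 17.8119 × 0.5 = 8.906 kN.
ΣF_y = 0: A_y + T·sin60° − 5 − 15 = 0 → A_y = 20 − 17.8119 × 0.866025 = 4.574 kN.

T = 17.81 kN, A_x = 8.906 kN, A_y = 4.574 kN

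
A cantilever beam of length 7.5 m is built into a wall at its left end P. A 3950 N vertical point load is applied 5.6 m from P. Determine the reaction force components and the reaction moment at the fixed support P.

P_x = 0, P_y = 3950 N, M_P = 22120 N·m

ΣF_x = 0: P_x = 0.
ΣF_y = 0: P_y − 3950 = 0 → P_y = 3950 N.
ΣM about P: M_P − 3950·5.6 = 0 → M_P = 22120 N·m.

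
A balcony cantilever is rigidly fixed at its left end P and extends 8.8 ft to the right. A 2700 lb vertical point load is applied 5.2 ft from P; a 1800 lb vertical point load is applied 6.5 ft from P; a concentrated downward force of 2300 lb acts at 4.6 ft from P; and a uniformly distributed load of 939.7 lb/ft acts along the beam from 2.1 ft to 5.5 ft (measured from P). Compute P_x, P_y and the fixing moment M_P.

Resultant of the distributed load: 939.7 × 3.4 = 3194.98 lb at 3.8 ft from P.
ΣF_x = 0: P_x = 0.
ΣF_y = 0: P_y − 2700 − 1800 − 2300 − 939.7·3.4 = 0 → P_y = 9995 lb.
ΣM about P: M_P − 2700·5.2 − 1800·6.5 − 2300·4.6 − (939.7·3.4)·3.8 = 0 → M_P = 48460 lb·ft.

P_x = 0, P_y = 9995 lb, M_P = 48460 lb·ft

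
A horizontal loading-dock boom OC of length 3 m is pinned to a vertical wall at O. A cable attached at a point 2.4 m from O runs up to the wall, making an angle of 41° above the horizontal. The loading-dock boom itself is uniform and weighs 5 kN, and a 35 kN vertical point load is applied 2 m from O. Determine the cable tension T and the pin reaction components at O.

T = 49.22 kN, O_x = 37.15 kN, O_y = 7.708 kN

ΣM about O: T·sin41°·2.4 − 5·1.5 − 35·2 = 0 → T = 77.5/(2.4·0.656059) = 49.2207 ≈ 49.22 kN.
ΣF_x = 0: O_x − T·cos41° = 0 → O_x = 49.2207 × 0.75471 = 37.15 kN.
ΣF_y = 0: O_y + T·sin41° − 5 − 35 = 0 → O_y = 40 − 49.2207 × 0.656059 = 7.708 kN.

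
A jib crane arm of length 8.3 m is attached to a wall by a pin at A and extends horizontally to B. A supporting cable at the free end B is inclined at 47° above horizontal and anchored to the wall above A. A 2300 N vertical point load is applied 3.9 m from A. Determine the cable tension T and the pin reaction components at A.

ΣM about A: T·sin47°·8.3 − 2300·3.9 = 0 → T = 8970/(8.3·0.731354) = 1477.7 ≈ 1478 N.
ΣF_x = 0: A_x − T·cos47° = 0 → A_x = 1477.7 × 0.681998 = 1008 N.
ΣF_y = 0: A_y + T·sin47° − 2300 = 0 → A_y = 2300 − 1477.7 × 0.731354 = 1219 N.

T = 1478 N, A_x = 1008 N, A_y = 1219 N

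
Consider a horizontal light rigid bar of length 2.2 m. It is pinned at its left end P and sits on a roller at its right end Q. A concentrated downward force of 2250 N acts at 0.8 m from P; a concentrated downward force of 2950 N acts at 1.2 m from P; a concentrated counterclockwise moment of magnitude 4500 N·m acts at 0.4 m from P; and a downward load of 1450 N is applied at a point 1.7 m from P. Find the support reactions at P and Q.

P_x = 0, P_y = 5148 N, Q_y = 1502 N

Moments about P: Q_y·2.2 − 2250·0.8 − 2950·1.2 + 4500 − 1450·1.7 = 0 → Q_y = 3305/2.2 = 1502.27 ≈ 1502 N.
ΣF_y = 0: P_y + 1502.27 − 2250 − 2950 − 1450 = 0 → P_y = 5148 N.
ΣF_x = 0: no horizontal applied forces, so P_x = 0.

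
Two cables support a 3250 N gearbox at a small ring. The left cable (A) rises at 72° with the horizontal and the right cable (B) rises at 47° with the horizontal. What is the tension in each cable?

ΣF_x = 0: −T_A·cos72° + T_B·cos47° = 0 → T_B = 0.453105·T_A.
ΣF_y = 0: T_A·sin72° + T_B·sin47° = 3250.
Substitute: T_A·(0.951057 + 0.453105·0.731354) = 3250 → T_A = 2534.24 ≈ 2534 N.
Then T_B = 0.453105 × 2534.24 = 1148 N.

T_A = 2534 N, T_B = 1148 N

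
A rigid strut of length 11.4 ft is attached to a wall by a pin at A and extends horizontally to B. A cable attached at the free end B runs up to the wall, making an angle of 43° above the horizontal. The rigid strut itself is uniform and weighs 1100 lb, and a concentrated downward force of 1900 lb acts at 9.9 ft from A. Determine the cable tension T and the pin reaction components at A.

T = 3226 lb, A_x = 2359 lb, A_y = 800.0 lb

ΣM about A: T·sin43°·11.4 − 1100·5.7 − 1900·9.9 = 0 → T = 25080/(11.4·0.681998) = 3225.82 ≈ 3226 lb.
ΣF_x = 0: A_x − T·cos43° = 0 → A_x = 3225.82 × 0.731354 = 2359 lb.
ΣF_y = 0: A_y + T·sin43° − 1100 − 1900 = 0 → A_y = 3000 − 3225.82 × 0.681998 = 800.0 lb.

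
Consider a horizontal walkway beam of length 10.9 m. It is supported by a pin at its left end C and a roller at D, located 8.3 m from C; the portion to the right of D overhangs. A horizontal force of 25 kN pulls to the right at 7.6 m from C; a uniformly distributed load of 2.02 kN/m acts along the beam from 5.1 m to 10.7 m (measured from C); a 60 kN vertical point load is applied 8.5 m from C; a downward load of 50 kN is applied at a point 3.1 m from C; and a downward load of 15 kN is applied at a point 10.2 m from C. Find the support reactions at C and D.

C_x = -25.00 kN, C_y = 26.99 kN, D_y = 109.3 kN

Resultant of the distributed load: 2.02 × 5.6 = 11.312 kN at 7.9 m from C.
Taking moments about C: D_y·8.3 − (2.02·5.6)·7.9 − 60·8.5 − 50·3.1 − 15·10.2 = 0 → D_y = 907.3648/8.3 = 109.321 ≈ 109.3 kN.
ΣF_y = 0: C_y + 109.321 − 2.02·5.6 − 60 − 50 − 15 = 0 → C_y = 26.99 kN.
ΣF_x = 0: C_x + 25 = 0 → C_x = -25.00 kN.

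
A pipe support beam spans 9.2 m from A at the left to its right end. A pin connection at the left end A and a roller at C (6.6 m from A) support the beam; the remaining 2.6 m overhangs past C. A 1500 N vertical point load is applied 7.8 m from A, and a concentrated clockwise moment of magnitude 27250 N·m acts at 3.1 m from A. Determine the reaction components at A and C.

A_x = 0, A_y = -4402 N, C_y = 5902 N

ΣM about A: C_y·6.6 − 1500·7.8 − 27250 = 0 → C_y = 38950/6.6 = 5901.52 ≈ 5902 N.
ΣF_y = 0: A_y + 5901.52 − 1500 = 0 → A_y = -4402 N.
ΣF_x = 0: no horizontal applied forces, so A_x = 0.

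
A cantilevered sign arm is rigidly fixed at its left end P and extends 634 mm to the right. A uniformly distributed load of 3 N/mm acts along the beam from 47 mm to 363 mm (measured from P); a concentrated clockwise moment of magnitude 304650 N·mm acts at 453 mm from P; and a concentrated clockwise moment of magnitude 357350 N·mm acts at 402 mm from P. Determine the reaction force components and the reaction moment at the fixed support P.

P_x = 0, P_y = 948.0 N, M_P = 856300 N·mm

Resultant of the distributed load: 3 × 316 = 948 N at 205 mm from P.
ΣF_x = 0: P_x = 0.
ΣF_y = 0: P_y − 3·316 = 0 → P_y = 948.0 N.
ΣM about P: M_P − (3·316)·205 − 304650 − 357350 = 0 → M_P = 856300 N·mm.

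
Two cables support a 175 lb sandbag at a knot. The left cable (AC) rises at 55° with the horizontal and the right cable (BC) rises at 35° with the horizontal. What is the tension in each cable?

T_AC = 143.4 lb, T_BC = 100.4 lb

ΣF_x = 0: −T_AC·cos55° + T_BC·cos35° = 0 → T_BC = 0.700208·T_AC.
ΣF_y = 0: T_AC·sin55° + T_BC·sin35° = 175.
Substitute: T_AC·(0.819152 + 0.700208·0.573576) = 175 → T_AC = 143.352 ≈ 143.4 lb.
Then T_BC = 0.700208 × 143.352 = 100.4 lb.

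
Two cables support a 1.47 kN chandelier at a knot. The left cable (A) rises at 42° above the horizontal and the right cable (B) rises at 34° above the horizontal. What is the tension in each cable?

ΣF_x = 0: −T_A·cos42° + T_B·cos34° = 0 → T_B = 0.896395·T_A.
ΣF_y = 0: T_A·sin42° + T_B·sin34° = 1.47.
Substitute: T_A·(0.669131 + 0.896395·0.559193) = 1.47 → T_A = 1.25599 ≈ 1.256 kN.
Then T_B = 0.896395 × 1.25599 = 1.126 kN.

T_A = 1.256 kN, T_B = 1.126 kN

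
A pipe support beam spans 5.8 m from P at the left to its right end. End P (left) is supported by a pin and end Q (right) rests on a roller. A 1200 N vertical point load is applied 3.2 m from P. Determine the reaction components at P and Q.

P_x = 0, P_y = 537.9 N, Q_y = 662.1 N

ΣM about P: Q_y·5.8 − 1200·3.2 = 0 → Q_y = 3840/5.8 = 662.069 ≈ 662.1 N.
ΣF_y = 0: P_y + 662.069 − 1200 = 0 → P_y = 537.9 N.
ΣF_x = 0: no horizontal applied forces, so P_x = 0.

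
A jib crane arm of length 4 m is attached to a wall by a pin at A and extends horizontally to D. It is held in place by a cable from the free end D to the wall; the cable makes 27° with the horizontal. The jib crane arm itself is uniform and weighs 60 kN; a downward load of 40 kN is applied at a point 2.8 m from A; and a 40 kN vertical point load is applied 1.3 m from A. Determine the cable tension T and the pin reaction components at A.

ΣM about A: T·sin27°·4 − 60·2 − 40·2.8 − 40·1.3 = 0 → T = 284/(4·0.45399) = 156.391 ≈ 156.4 kN.
ΣF_x = 0: A_x − T·cos27° = 0 → A_x = 156.391 × 0.891007 = 139.3 kN.
ΣF_y = 0: A_y + T·sin27° − 60 − 40 − 40 = 0 → A_y = 140 − 156.391 × 0.45399 = 69.00 kN.

T = 156.4 kN, A_x = 139.3 kN, A_y = 69.00 kN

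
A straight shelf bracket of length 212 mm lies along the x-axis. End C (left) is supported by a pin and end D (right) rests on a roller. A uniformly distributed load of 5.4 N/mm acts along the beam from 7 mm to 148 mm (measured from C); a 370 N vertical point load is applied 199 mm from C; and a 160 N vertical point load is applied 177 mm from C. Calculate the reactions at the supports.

Resultant of the distributed load: 5.4 × 141 = 761.4 N at 77.5 mm from C.
Taking moments about C: D_y·212 − (5.4·141)·77.5 − 370·199 − 160·177 = 0 → D_y = 160958.5/212 = 759.238 ≈ 759.2 N.
ΣF_y = 0: C_y + 759.238 − 5.4·141 − 370 − 160 = 0 → C_y = 532.2 N.
ΣF_x = 0: no horizontal applied forces, so C_x = 0.

C_x = 0, C_y = 532.2 N, D_y = 759.2 N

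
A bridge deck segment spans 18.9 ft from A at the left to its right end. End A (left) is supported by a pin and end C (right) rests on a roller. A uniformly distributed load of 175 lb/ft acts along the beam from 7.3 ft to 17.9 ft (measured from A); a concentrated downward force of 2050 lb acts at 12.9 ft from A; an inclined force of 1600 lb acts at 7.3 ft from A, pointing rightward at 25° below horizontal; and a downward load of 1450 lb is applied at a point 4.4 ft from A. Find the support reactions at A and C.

Resultant of the distributed load: 175 × 10.6 = 1855 lb at 12.6 ft from A.
ΣM about A: C_y·18.9 − (175·10.6)·12.6 − 2050·12.9 − 1600·sin25°·7.3 − 1450·4.4 = 0 → C_y = 61134.2/18.9 = 3234.61 ≈ 3235 lb.
ΣF_y = 0: A_y + 3234.61 − 175·10.6 − 2050 − 1600·sin25° − 1450 = 0 → A_y = 2797 lb.
ΣF_x = 0: A_x + 1600·cos25° = 0 → A_x = -1450 lb.

A_x = -1450 lb, A_y = 2797 lb, C_y = 3235 lb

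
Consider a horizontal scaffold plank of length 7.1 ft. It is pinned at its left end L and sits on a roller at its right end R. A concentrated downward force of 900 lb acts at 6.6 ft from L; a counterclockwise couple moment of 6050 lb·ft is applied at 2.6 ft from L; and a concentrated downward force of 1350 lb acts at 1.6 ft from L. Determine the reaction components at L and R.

ΣM about L: R_y·7.1 − 900·6.6 + 6050 − 1350·1.6 = 0 → R_y = 2050/7.1 = 288.732 ≈ 288.7 lb.
ΣF_y = 0: L_y + 288.732 − 900 − 1350 = 0 → L_y = 1961 lb.
ΣF_x = 0: no horizontal applied forces, so L_x = 0.

L_x = 0, L_y = 1961 lb, R_y = 288.7 lb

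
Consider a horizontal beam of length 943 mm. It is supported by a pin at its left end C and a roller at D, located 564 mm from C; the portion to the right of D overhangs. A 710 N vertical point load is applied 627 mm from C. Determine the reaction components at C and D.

ΣM about C: D_y·564 − 710·627 = 0 → D_y = 445170/564 = 789.309 ≈ 789.3 N.
ΣF_y = 0: C_y + 789.309 − 710 = 0 → C_y = -79.31 N.
ΣF_x = 0: no horizontal applied forces, so C_x = 0.

C_x = 0, C_y = -79.31 N, D_y = 789.3 N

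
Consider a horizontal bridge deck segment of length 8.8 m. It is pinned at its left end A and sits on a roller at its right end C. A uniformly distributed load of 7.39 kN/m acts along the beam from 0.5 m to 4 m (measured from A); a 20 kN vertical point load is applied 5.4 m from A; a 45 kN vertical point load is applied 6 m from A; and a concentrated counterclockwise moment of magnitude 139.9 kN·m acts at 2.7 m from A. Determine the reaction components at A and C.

Resultant of the distributed load: 7.39 × 3.5 = 25.865 kN at 2.25 m from A.
Taking moments about A: C_y·8.8 − (7.39·3.5)·2.25 − 20·5.4 − 45·6 + 139.9 = 0 → C_y = 296.29625/8.8 = 33.67 kN.
ΣF_y = 0: A_y + 33.67 − 7.39·3.5 − 20 − 45 = 0 → A_y = 57.19 kN.
ΣF_x = 0: no horizontal applied forces, so A_x = 0.

A_x = 0, A_y = 57.19 kN, C_y = 33.67 kN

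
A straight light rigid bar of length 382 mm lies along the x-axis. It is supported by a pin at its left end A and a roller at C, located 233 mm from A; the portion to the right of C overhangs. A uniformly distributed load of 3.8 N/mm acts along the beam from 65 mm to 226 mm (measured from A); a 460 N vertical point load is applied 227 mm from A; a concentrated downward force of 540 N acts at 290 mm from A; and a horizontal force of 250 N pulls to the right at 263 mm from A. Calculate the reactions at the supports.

A_x = -250.0 N, A_y = 109.5 N, C_y = 1502 N

Resultant of the distributed load: 3.8 × 161 = 611.8 N at 145.5 mm from A.
Taking moments about A: C_y·233 − (3.8·161)·145.5 − 460·227 − 540·290 = 0 → C_y = 350036.9/233 = 1502.3 ≈ 1502 N.
ΣF_y = 0: A_y + 1502.3 − 3.8·161 − 460 − 540 = 0 → A_y = 109.5 N.
ΣF_x = 0: A_x + 250 = 0 → A_x = -250.0 N.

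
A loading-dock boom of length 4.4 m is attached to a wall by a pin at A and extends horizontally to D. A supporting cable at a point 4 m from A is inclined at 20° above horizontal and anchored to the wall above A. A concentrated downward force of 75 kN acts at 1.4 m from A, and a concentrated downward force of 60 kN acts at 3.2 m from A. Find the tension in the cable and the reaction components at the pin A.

ΣM about A: T·sin20°·4 − 75·1.4 − 60·3.2 = 0 → T = 297/(4·0.34202) = 217.093 ≈ 217.1 kN.
ΣF_x = 0: A_x − T·cos20° = 0 → A_x = 217.093 × 0.939693 = 204.0 kN.
ΣF_y = 0: A_y + T·sin20° − 75 − 60 = 0 → A_y = 135 − 217.093 × 0.34202 = 60.75 kN.

T = 217.1 kN, A_x = 204.0 kN, A_y = 60.75 kN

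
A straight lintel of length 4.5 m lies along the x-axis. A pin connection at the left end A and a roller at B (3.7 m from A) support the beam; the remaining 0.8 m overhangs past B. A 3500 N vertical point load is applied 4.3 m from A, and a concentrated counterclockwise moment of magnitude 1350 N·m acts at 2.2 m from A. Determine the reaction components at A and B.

Taking moments about A: B_y·3.7 − 3500·4.3 + 1350 = 0 → B_y = 13700/3.7 = 3702.7 ≈ 3703 N.
ΣF_y = 0: A_y + 3702.7 − 3500 = 0 → A_y = -202.7 N.
ΣF_x = 0: no horizontal applied forces, so A_x = 0.

A_x = 0, A_y = -202.7 N, B_y = 3703 N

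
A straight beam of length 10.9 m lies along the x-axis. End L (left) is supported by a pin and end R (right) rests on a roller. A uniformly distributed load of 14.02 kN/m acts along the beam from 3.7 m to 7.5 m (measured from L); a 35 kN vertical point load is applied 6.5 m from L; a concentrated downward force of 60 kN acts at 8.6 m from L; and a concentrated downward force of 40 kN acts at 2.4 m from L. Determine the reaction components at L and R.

L_x = 0, L_y = 83.89 kN, R_y = 104.4 kN

Resultant of the distributed load: 14.02 × 3.8 = 53.276 kN at 5.6 m from L.
ΣM about L: R_y·10.9 − (14.02·3.8)·5.6 − 35·6.5 − 60·8.6 − 40·2.4 = 0 → R_y = 1137.8456/10.9 = 104.39 ≈ 104.4 kN.
ΣF_y = 0: L_y + 104.39 − 14.02·3.8 − 35 − 60 − 40 = 0 → L_y = 83.89 kN.
ΣF_x = 0: no horizontal applied forces, so L_x = 0.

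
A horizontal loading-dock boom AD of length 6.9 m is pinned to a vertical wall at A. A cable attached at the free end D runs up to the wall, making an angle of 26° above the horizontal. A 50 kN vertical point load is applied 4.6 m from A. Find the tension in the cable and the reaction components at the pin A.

T = 76.04 kN, A_x = 68.34 kN, A_y = 16.67 kN

ΣM about A: T·sin26°·6.9 − 50·4.6 = 0 → T = 230/(6.9·0.438371) = 76.0391 ≈ 76.04 kN.
ΣF_x = 0: A_x − T·cos26° = 0 → A_x = 76.0391 × 0.898794 = 68.34 kN.
ΣF_y = 0: A_y + T·sin26° − 50 = 0 → A_y = 50 − 76.0391 × 0.438371 = 16.67 kN.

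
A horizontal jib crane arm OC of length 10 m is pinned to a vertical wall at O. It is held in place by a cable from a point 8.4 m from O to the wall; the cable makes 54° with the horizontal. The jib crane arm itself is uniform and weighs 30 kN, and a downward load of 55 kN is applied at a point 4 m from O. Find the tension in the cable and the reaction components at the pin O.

ΣM about O: T·sin54°·8.4 − 30·5 − 55·4 = 0 → T = 370/(8.4·0.809017) = 54.4459 ≈ 54.45 kN.
ΣF_x = 0: O_x − T·cos54° = 0 → O_x = 54.4459 × 0.587785 = 32.00 kN.
ΣF_y = 0: O_y + T·sin54° − 30 − 55 = 0 → O_y = 85 − 54.4459 × 0.809017 = 40.95 kN.

T = 54.45 kN, O_x = 32.00 kN, O_y = 40.95 kN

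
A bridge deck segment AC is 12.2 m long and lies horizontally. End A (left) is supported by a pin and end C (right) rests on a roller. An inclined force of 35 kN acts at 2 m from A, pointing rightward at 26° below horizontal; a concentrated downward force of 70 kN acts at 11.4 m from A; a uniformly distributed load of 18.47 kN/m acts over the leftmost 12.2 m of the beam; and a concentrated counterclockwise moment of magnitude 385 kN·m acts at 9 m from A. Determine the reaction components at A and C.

Resultant of the distributed load: 18.47 × 12.2 = 225.334 kN at 6.1 m from A.
Taking moments about A: C_y·12.2 − 35·sin26°·2 − 70·11.4 − (18.47·12.2)·6.1 + 385 = 0 → C_y = 1818.22/12.2 = 149.034 ≈ 149.0 kN.
ΣF_y = 0: A_y + 149.034 − 35·sin26° − 70 − 18.47·12.2 = 0 → A_y = 161.6 kN.
ΣF_x = 0: A_x + 35·cos26° = 0 → A_x = -31.46 kN.

A_x = -31.46 kN, A_y = 161.6 kN, C_y = 149.0 kN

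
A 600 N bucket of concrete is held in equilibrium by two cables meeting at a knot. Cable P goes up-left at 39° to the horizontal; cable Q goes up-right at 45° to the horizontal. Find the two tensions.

T_P = 426.6 N, T_Q = 468.9 N

ΣF_x = 0: −T_P·cos39° + T_Q·cos45° = 0 → T_Q = 1.09905·T_P.
ΣF_y = 0: T_P·sin39° + T_Q·sin45° = 600.
Substitute: T_P·(0.62932 + 1.09905·0.707107) = 600 → T_P = 426.601 ≈ 426.6 N.
Then T_Q = 1.09905 × 426.601 = 468.9 N.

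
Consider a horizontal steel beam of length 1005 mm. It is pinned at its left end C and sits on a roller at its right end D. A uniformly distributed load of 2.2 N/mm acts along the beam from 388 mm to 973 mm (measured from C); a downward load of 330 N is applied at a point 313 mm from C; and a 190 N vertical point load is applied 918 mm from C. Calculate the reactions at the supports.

C_x = 0, C_y = 659.2 N, D_y = 1148 N

Resultant of the distributed load: 2.2 × 585 = 1287 N at 680.5 mm from C.
Taking moments about C: D_y·1005 − (2.2·585)·680.5 − 330·313 − 190·918 = 0 → D_y = 1153513.5/1005 = 1147.77 ≈ 1148 N.
ΣF_y = 0: C_y + 1147.77 − 2.2·585 − 330 − 190 = 0 → C_y = 659.2 N.
ΣF_x = 0: no horizontal applied forces, so C_x = 0.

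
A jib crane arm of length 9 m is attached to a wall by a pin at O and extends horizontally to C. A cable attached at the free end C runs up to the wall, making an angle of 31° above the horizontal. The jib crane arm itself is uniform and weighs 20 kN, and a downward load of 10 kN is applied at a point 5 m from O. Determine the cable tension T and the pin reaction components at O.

T = 30.20 kN, O_x = 25.89 kN, O_y = 14.44 kN

ΣM about O: T·sin31°·9 − 20·4.5 − 10·5 = 0 → T = 140/(9·0.515038) = 30.2027 ≈ 30.20 kN.
ΣF_x = 0: O_x − T·cos31° = 0 → O_x = 30.2027 × 0.857167 = 25.89 kN.
ΣF_y = 0: O_y + T·sin31° − 20 − 10 = 0 → O_y = 30 − 30.2027 × 0.515038 = 14.44 kN.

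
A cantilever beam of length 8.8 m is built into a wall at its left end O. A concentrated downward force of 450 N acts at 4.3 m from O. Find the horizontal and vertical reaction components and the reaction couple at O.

ΣF_x = 0: O_x = 0.
ΣF_y = 0: O_y − 450 = 0 → O_y = 450.0 N.
ΣM about O: M_O − 450·4.3 = 0 → M_O = 1935 N·m.

O_x = 0, O_y = 450.0 N, M_O = 1935 N·m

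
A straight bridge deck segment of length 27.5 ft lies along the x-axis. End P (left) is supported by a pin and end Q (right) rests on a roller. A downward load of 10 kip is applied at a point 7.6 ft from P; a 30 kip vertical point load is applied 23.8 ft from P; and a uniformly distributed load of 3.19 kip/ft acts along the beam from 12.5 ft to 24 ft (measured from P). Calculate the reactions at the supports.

Resultant of the distributed load: 3.19 × 11.5 = 36.685 kip at 18.25 ft from P.
Moments about P: Q_y·27.5 − 10·7.6 − 30·23.8 − (3.19·11.5)·18.25 = 0 → Q_y = 1459.50125/27.5 = 53.0728 ≈ 53.07 kip.
ΣF_y = 0: P_y + 53.0728 − 10 − 30 − 3.19·11.5 = 0 → P_y = 23.61 kip.
ΣF_x = 0: no horizontal applied forces, so P_x = 0.

P_x = 0, P_y = 23.61 kip, Q_y = 53.07 kip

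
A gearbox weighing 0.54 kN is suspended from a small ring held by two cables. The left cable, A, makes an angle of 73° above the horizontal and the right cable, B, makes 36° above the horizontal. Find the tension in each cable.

ΣF_x = 0: −T_A·cos73° + T_B·cos36° = 0 → T_B = 0.361391·T_A.
ΣF_y = 0: T_A·sin73° + T_B·sin36° = 0.54.
Substitute: T_A·(0.956305 + 0.361391·0.587785) = 0.54 → T_A = 0.462042 ≈ 0.4620 kN.
Then T_B = 0.361391 × 0.462042 = 0.1670 kN.

T_A = 0.4620 kN, T_B = 0.1670 kN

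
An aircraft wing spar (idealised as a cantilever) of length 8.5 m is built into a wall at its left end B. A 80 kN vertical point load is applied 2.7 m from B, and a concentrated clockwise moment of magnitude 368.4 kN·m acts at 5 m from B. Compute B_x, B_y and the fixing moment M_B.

B_x = 0, B_y = 80.00 kN, M_B = 584.4 kN·m

ΣF_x = 0: B_x = 0.
ΣF_y = 0: B_y − 80 = 0 → B_y = 80.00 kN.
ΣM about B: M_B − 80·2.7 − 368.4 = 0 → M_B = 584.4 kN·m.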